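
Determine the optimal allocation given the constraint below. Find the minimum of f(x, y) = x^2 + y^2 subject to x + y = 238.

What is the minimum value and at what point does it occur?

Substitute y = 238 - x into f(x,y) = x^2 + y^2:
g(x) = x^2 + (238 - x)^2 = 2x^2 - 476x + 56644
g'(x) = 4x - 476 = 0  =>  x = 119
y = 238 - 119 = 119
Minimum value = 119^2 + 119^2 = 28322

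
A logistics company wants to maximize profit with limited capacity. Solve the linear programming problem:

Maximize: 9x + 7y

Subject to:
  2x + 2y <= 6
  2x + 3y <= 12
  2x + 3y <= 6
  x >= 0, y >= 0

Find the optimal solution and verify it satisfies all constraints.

Feasible vertices: (0, 0), (0, 2), (3, 0)
Objective 9x + 7y at each vertex:
  (0, 0): 0
  (0, 2): 14
  (3, 0): 27
Maximum is 27 at (3, 0).
Verify constraints at (x, y) = (3, 0):
  2*3 + 2*0 = 6 <= 6 (active)
  2*3 + 3*0 = 6 <= 12
  2*3 + 3*0 = 6 <= 6 (active)
  x = 3 >= 0, y = 0 >= 0. All constraints satisfied.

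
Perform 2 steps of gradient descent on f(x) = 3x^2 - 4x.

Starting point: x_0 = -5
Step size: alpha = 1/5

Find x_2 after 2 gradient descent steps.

f(x) = 3x^2 - 4x, f'(x) = 6x + (-4)
Step 1: f'(-5) = -34, x_1 = -5 - 1/5 * -34 = 9/5
Step 2: f'(9/5) = 34/5, x_2 = 9/5 - 1/5 * 34/5 = 11/25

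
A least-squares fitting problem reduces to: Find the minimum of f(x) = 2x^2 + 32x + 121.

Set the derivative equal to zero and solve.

f(x) = 2x^2 + 32x + 121
f'(x) = 4x + (32) = 0
x = -32/4 = -8
f(-8) = -7
Since f''(x) = 4 > 0, this is a minimum.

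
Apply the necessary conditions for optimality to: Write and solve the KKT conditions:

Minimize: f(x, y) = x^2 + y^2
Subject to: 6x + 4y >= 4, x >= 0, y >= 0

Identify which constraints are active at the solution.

KKT conditions for min x^2 + y^2 s.t. 6x + 4y >= 4, x >= 0, y >= 0:
Stationarity: 2x = mu*6 + mu_x, 2y = mu*4 + mu_y, with mu, mu_x, mu_y >= 0
Complementary slackness: mu*(6x + 4y - 4) = 0, mu_x*x = 0, mu_y*y = 0
(0, 0) is infeasible (6*0 + 4*0 < 4), so if mu = 0 stationarity would force x = mu_x/2 >= 0, y = mu_y/2 >= 0 with mu_x*x = mu_y*y = 0, i.e. x = y = 0: contradiction. Hence mu > 0 and 6x + 4y = 4 is active.
Try x > 0, y > 0 (so mu_x = mu_y = 0): x = 6*mu/2, y = 4*mu/2
Substitute: 6*(6*mu/2) + 4*(4*mu/2) = 4
  mu*52/2 = 4 => mu = 2/13
x* = 6/13 > 0, y* = 4/13 > 0, consistent with mu_x = mu_y = 0.
f is convex and the constraints are linear, so this KKT point is the global minimum.
f* = 4/13
Active constraints: 6x + 4y >= 4 (holds with equality, mu = 2/13 > 0); x >= 0 and y >= 0 are inactive (mu_x = mu_y = 0).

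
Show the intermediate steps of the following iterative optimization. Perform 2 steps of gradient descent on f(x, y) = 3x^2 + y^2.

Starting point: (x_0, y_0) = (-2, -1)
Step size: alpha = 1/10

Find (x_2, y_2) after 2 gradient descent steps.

f(x,y) = 3x^2 + y^2
grad_x = 6x + 0y, grad_y = 2y + 0x
Step 1: grad = (-12, -2), (-4/5, -4/5)
Step 2: grad = (-24/5, -8/5), (-8/25, -16/25)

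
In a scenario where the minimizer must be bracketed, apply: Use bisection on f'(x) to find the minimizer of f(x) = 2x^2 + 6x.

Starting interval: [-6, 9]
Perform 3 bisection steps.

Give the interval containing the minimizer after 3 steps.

Finding critical point of f(x) = 2x^2 + 6x using bisection on f'(x) = 4x + 6.
f'(x) = 0 when x = -3/2.
Starting interval: [-6, 9]
Step 1: mid = 3/2, f'(mid) = 12, new interval = [-6, 3/2]
Step 2: mid = -9/4, f'(mid) = -3, new interval = [-9/4, 3/2]
Step 3: mid = -3/8, f'(mid) = 9/2, new interval = [-9/4, -3/8]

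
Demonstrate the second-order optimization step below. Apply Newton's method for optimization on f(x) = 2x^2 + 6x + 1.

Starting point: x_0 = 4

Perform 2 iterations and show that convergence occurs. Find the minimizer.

f(x) = 2x^2 + 6x + 1, f'(x) = 4x + (6), f''(x) = 4
Step 1: f'(4) = 22, x_1 = 4 - 22/4 = -3/2
Step 2: f'(-3/2) = 0, x_2 = -3/2 (converged)
Newton's method converges in 1 step for quadratics.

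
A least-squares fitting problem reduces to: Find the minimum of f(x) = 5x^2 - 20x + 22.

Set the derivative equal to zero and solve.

f(x) = 5x^2 - 20x + 22
f'(x) = 10x + (-20) = 0
x = 20/10 = 2
f(2) = 2
Since f''(x) = 10 > 0, this is a minimum.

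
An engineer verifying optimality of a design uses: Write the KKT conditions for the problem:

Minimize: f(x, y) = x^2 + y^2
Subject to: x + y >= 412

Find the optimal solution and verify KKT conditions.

KKT conditions for min x^2 + y^2 s.t. x + y >= 412:
Stationarity: 2x = mu, 2y = mu
So x = y = mu/2.
Complementary slackness: mu*(x + y - 412) = 0
Primal feasibility: x + y >= 412; dual feasibility: mu >= 0
If mu = 0 then x = y = 0, but 0 + 0 < 412 is infeasible, so the constraint is active.
Constraint active: x + y = 2*(mu/2) = 412 => mu = 412
x = y = 206, f = 84872
Verify: stationarity 2*206 = 412 = mu; primal 206 + 206 = 412 >= 412; dual mu = 412 >= 0; complementary slackness 412*(412 - 412) = 0. All KKT conditions hold.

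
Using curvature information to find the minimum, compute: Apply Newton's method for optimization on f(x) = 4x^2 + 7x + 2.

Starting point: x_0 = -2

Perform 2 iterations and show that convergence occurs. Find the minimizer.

f(x) = 4x^2 + 7x + 2, f'(x) = 8x + (7), f''(x) = 8
Step 1: f'(-2) = -9, x_1 = -2 - -9/8 = -7/8
Step 2: f'(-7/8) = 0, x_2 = -7/8 (converged)
Newton's method converges in 1 step for quadratics.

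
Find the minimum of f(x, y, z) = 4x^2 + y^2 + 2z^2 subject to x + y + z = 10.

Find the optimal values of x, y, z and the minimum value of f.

Using Lagrange multipliers on f = 4x^2 + y^2 + 2z^2 with constraint x + y + z = 10:
Conditions: 2*4*x = lambda, 2*1*y = lambda, 2*2*z = lambda
So x = lambda/8, y = lambda/2, z = lambda/4
Substituting into constraint: lambda * (7/8) = 10
lambda = 80/7
x = 10/7, y = 40/7, z = 20/7
Minimum value = 400/7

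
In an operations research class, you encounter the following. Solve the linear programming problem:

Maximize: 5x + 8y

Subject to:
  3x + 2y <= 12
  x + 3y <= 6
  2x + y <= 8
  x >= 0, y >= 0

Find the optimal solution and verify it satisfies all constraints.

Feasible vertices: (0, 0), (0, 2), (24/7, 6/7), (4, 0)
Objective 5x + 8y at each vertex:
  (0, 0): 0
  (0, 2): 16
  (24/7, 6/7): 24
  (4, 0): 20
Maximum is 24 at (24/7, 6/7).
Verify constraints at (x, y) = (24/7, 6/7):
  3*(24/7) + 2*(6/7) = 12 <= 12 (active)
  1*(24/7) + 3*(6/7) = 6 <= 6 (active)
  2*(24/7) + 1*(6/7) = 54/7 <= 8
  x = 24/7 >= 0, y = 6/7 >= 0. All constraints satisfied.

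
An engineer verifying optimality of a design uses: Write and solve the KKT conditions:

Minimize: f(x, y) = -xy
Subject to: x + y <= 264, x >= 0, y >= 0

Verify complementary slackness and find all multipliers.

Problem: min -xy s.t. x + y <= 264 (multiplier lambda), x >= 0 (mu_x), y >= 0 (mu_y)
KKT stationarity: -y + lambda - mu_x = 0, -x + lambda - mu_y = 0, with lambda, mu_x, mu_y >= 0
Complementary slackness: lambda*(x + y - 264) = 0, mu_x*x = 0, mu_y*y = 0
If lambda = 0: y = -mu_x <= 0 and x = -mu_y <= 0 force x = y = 0 with f = 0; but x = y = 132 is feasible with f = -17424 < 0, so this is not the minimum. Hence lambda > 0 and x + y = 264.
Try x > 0, y > 0 (so mu_x = mu_y = 0): y = lambda, x = lambda => x = y = lambda
x + y = 264 => 2*lambda = 264 => lambda = 132
x* = y* = 132 > 0, consistent with mu_x = mu_y = 0.
(Any feasible point with x = 0 or y = 0 has f = 0 > -17424, so the minimum is not on those boundaries.)
min(-xy) = -17424 (i.e. max xy = 17424)
Multipliers: lambda = 132, mu_x = 0, mu_y = 0
Complementary slackness: lambda*(x + y - 264) = 132*(132 + 132 - 264) = 0, mu_x*x = 0*132 = 0, mu_y*y = 0*132 = 0. Satisfied.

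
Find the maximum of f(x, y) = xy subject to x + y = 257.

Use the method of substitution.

Substitute y = 257 - x into f(x,y) = xy:
g(x) = x(257 - x) = 257x - x^2
g'(x) = 257 - 2x = 0  =>  x = 257/2
y = 257 - 257/2 = 257/2
Maximum value = (257/2) * (257/2) = 66049/4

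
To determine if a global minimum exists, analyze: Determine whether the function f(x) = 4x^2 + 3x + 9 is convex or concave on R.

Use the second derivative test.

f(x) = 4x^2 + 3x + 9
f'(x) = 8x + 3
f''(x) = 8
Since f''(x) = 8 > 0 for all x, f is convex on R.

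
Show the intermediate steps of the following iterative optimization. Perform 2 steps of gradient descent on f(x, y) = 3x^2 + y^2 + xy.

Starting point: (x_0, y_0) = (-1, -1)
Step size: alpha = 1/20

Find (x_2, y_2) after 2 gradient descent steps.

f(x,y) = 3x^2 + y^2 + xy
grad_x = 6x + 1y, grad_y = 2y + 1x
Step 1: grad = (-7, -3), (-13/20, -17/20)
Step 2: grad = (-19/4, -47/20), (-33/80, -293/400)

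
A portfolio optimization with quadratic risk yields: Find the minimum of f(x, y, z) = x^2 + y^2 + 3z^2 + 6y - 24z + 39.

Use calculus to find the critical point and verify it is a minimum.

f(x,y,z) = x^2 + y^2 + 3z^2 + 6y - 24z + 39
df/dx = 2x + (0) = 0 => x = 0
df/dy = 2y + (6) = 0 => y = -3
df/dz = 6z + (-24) = 0 => z = 4
f(0,-3,4) = 1*(0)^2 + 1*(-3)^2 + 3*(4)^2 + 6*(-3) + -24*(4) + 39 = -18
Hessian is diagonal with entries 2, 2, 6 > 0, confirmed minimum.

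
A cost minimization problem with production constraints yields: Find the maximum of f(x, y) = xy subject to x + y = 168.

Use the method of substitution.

Substitute y = 168 - x into f(x,y) = xy:
g(x) = x(168 - x) = 168x - x^2
g'(x) = 168 - 2x = 0  =>  x = 84
y = 168 - 84 = 84
Maximum value = 84 * 84 = 7056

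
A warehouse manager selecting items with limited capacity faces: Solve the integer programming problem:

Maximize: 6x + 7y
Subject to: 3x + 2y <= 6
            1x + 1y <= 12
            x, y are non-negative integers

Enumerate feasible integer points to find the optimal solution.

Constraint 1: 3x + 2y <= 6
Constraint 2: 1x + 1y <= 12
Feasible x range (need y >= 0): 0 <= x <= min(6/3, 12/1) => x in {0, ..., 2}.
Enumerate feasible integer points row by row (the coefficient of y is 7 > 0, so for each x the largest feasible y gives the best value):
  x = 0: y <= min((6 - 3*0)/2, (12 - 1*0)/1) => y in {0, ..., 3}; best 6*0 + 7*3 = 21
  x = 1: y <= min((6 - 3*1)/2, (12 - 1*1)/1) => y in {0, ..., 1}; best 6*1 + 7*1 = 13
  x = 2: y <= min((6 - 3*2)/2, (12 - 1*2)/1) => y in {0}; best 6*2 + 7*0 = 12
The maximum 6x + 7y = 21 is achieved at x = 0, y = 3.
Check: 3*0 + 2*3 = 6 <= 6 and 1*0 + 1*3 = 3 <= 12.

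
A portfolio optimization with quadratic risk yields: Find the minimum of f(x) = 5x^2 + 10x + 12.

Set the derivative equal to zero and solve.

f(x) = 5x^2 + 10x + 12
f'(x) = 10x + (10) = 0
x = -10/10 = -1
f(-1) = 7
Since f''(x) = 10 > 0, this is a minimum.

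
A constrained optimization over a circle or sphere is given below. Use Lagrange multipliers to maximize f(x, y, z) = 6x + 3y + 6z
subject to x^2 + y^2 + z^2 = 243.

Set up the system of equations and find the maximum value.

Lagrange conditions: 6 = 2*lambda*x, 3 = 2*lambda*y, 6 = 2*lambda*z
So x:6 = y:3 = z:6, i.e. x = 6t, y = 3t, z = 6t
Constraint: t^2*(6^2 + 3^2 + 6^2) = 243
  t^2 * 81 = 243  =>  t = sqrt(3)
Maximum = 6*6t + 3*3t + 6*6t = 81*sqrt(3) = sqrt(19683)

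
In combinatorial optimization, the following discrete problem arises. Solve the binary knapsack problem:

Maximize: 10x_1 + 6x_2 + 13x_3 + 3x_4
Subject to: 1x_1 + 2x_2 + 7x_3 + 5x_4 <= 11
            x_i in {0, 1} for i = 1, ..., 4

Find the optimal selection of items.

Items: item 1 (v=10, w=1), item 2 (v=6, w=2), item 3 (v=13, w=7), item 4 (v=3, w=5)
Capacity: 11
Checking all 16 subsets (w = total weight, v = total value):
  {}: w = 0, v = 0
  {1}: w = 1, v = 10
  {2}: w = 2, v = 6
  {3}: w = 7, v = 13
  {4}: w = 5, v = 3
  {1, 2}: w = 3, v = 16
  {1, 3}: w = 8, v = 23
  {1, 4}: w = 6, v = 13
  {2, 3}: w = 9, v = 19
  {2, 4}: w = 7, v = 9
  {3, 4}: w = 12 > 11, infeasible
  {1, 2, 3}: w = 10, v = 29
  {1, 2, 4}: w = 8, v = 19
  {1, 3, 4}: w = 13 > 11, infeasible
  {2, 3, 4}: w = 14 > 11, infeasible
  {1, 2, 3, 4}: w = 15 > 11, infeasible
Best feasible subset: items [1, 2, 3]
Total weight: 10 <= 11, total value: 29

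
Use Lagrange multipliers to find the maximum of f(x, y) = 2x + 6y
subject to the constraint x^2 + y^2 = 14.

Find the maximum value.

Set up Lagrange conditions: grad f = lambda * grad g
  2 = 2*lambda*x
  6 = 2*lambda*y
From these: x/y = 2/6, so x = 2t, y = 6t for some t.
Substitute into constraint: (2t)^2 + (6t)^2 = 14
  t^2 * 40 = 14
  t = sqrt(14/40)
Maximum = 2*x + 6*y = (2^2 + 6^2)*t = 40 * sqrt(14/40) = sqrt(560)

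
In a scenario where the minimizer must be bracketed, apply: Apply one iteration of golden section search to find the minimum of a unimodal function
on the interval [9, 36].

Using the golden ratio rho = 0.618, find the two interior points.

Golden section search on [9, 36].
Golden ratio rho = 0.618 (approx).
Interior points:
  x_1 = 9 + (1-0.618)*27 = 19.3140
  x_2 = 9 + 0.618*27 = 25.6860
Compare f(x_1) and f(x_2) to determine which subinterval to keep.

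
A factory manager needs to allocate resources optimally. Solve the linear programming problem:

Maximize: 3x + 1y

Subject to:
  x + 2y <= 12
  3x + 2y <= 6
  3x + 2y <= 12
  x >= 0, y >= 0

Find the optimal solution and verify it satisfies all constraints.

Feasible vertices: (0, 0), (0, 3), (2, 0)
Objective 3x + 1y at each vertex:
  (0, 0): 0
  (0, 3): 3
  (2, 0): 6
Maximum is 6 at (2, 0).
Verify constraints at (x, y) = (2, 0):
  1*2 + 2*0 = 2 <= 12
  3*2 + 2*0 = 6 <= 6 (active)
  3*2 + 2*0 = 6 <= 12
  x = 2 >= 0, y = 0 >= 0. All constraints satisfied.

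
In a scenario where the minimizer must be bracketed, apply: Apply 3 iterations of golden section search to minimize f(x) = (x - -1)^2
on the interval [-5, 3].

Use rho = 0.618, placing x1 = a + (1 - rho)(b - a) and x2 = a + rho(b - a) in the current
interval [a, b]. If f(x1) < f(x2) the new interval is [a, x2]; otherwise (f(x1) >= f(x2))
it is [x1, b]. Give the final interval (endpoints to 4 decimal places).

Golden section search for min of f(x) = (x - -1)^2 on [-5, 3].
Each step: x1 = a + (1 - rho)(b - a), x2 = a + rho(b - a); if f(x1) < f(x2) keep [a, x2], otherwise keep [x1, b].
Step 1: [-5.0000, 3.0000], x1=-1.9440 (f=0.8911), x2=-0.0560 (f=0.8911); f(x1) = f(x2) (tie, not '<') => keep [-1.9440, 3.0000]
Step 2: [-1.9440, 3.0000], x1=-0.0554 (f=0.8923), x2=1.1114 (f=4.4580); f(x1) < f(x2) => keep [-1.9440, 1.1114]
Step 3: [-1.9440, 1.1114], x1=-0.7768 (f=0.0498), x2=-0.0558 (f=0.8916); f(x1) < f(x2) => keep [-1.9440, -0.0558]
Final interval: [-1.9440, -0.0558]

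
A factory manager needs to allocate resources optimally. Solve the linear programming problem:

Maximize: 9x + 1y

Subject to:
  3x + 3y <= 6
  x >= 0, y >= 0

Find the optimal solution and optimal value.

The feasible region has vertices at [(0, 0), (2, 0), (0, 2)].
Checking objective 9x + 1y at each vertex:
  (0, 0): 9*0 + 1*0 = 0
  (2, 0): 9*2 + 1*0 = 18
  (0, 2): 9*0 + 1*2 = 2
Maximum is 18 at (2, 0).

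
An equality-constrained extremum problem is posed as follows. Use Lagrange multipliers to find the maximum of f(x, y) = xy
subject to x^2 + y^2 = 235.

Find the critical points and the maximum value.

Lagrange conditions: y = 2*lambda*x and x = 2*lambda*y
If x = 0 then y = 0, violating the constraint, so x, y != 0.
Dividing: y/x = x/y => x^2 = y^2 => y = x or y = -x
Constraint: 2x^2 = 235 => x^2 = 235/2 => x = +/-sqrt(235/2)
Critical points: (sqrt(235/2), sqrt(235/2)), (-sqrt(235/2), -sqrt(235/2)), (sqrt(235/2), -sqrt(235/2)), (-sqrt(235/2), sqrt(235/2))
  y = x:  xy = x^2 = 235/2  at (sqrt(235/2), sqrt(235/2)) and (-sqrt(235/2), -sqrt(235/2))
  y = -x: xy = -x^2 = -235/2 at (sqrt(235/2), -sqrt(235/2)) and (-sqrt(235/2), sqrt(235/2))
Maximum xy = 235/2 at (sqrt(235/2), sqrt(235/2)) and (-sqrt(235/2), -sqrt(235/2))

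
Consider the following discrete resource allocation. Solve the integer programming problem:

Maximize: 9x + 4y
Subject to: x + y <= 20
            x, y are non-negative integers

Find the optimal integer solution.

Objective: 9x + 4y, constraint: x + y <= 20
Coefficient of x is 9 >= coefficient of y is 4, so allocate the entire budget to x.
Optimal: x = 20, y = 0, value = 180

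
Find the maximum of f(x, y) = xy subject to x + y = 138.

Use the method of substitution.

Substitute y = 138 - x into f(x,y) = xy:
g(x) = x(138 - x) = 138x - x^2
g'(x) = 138 - 2x = 0  =>  x = 69
y = 138 - 69 = 69
Maximum value = 69 * 69 = 4761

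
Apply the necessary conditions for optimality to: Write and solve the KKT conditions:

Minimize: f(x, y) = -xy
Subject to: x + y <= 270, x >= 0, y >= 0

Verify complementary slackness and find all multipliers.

Problem: min -xy s.t. x + y <= 270 (multiplier lambda), x >= 0 (mu_x), y >= 0 (mu_y)
KKT stationarity: -y + lambda - mu_x = 0, -x + lambda - mu_y = 0, with lambda, mu_x, mu_y >= 0
Complementary slackness: lambda*(x + y - 270) = 0, mu_x*x = 0, mu_y*y = 0
If lambda = 0: y = -mu_x <= 0 and x = -mu_y <= 0 force x = y = 0 with f = 0; but x = y = 135 is feasible with f = -18225 < 0, so this is not the minimum. Hence lambda > 0 and x + y = 270.
Try x > 0, y > 0 (so mu_x = mu_y = 0): y = lambda, x = lambda => x = y = lambda
x + y = 270 => 2*lambda = 270 => lambda = 135
x* = y* = 135 > 0, consistent with mu_x = mu_y = 0.
(Any feasible point with x = 0 or y = 0 has f = 0 > -18225, so the minimum is not on those boundaries.)
min(-xy) = -18225 (i.e. max xy = 18225)
Multipliers: lambda = 135, mu_x = 0, mu_y = 0
Complementary slackness: lambda*(x + y - 270) = 135*(135 + 135 - 270) = 0, mu_x*x = 0*135 = 0, mu_y*y = 0*135 = 0. Satisfied.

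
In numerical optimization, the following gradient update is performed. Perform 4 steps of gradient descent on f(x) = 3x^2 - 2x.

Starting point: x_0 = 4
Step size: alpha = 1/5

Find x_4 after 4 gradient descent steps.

f(x) = 3x^2 - 2x, f'(x) = 6x + (-2)
Step 1: f'(4) = 22, x_1 = 4 - 1/5 * 22 = -2/5
Step 2: f'(-2/5) = -22/5, x_2 = -2/5 - 1/5 * -22/5 = 12/25
Step 3: f'(12/25) = 22/25, x_3 = 12/25 - 1/5 * 22/25 = 38/125
Step 4: f'(38/125) = -22/125, x_4 = 38/125 - 1/5 * -22/125 = 212/625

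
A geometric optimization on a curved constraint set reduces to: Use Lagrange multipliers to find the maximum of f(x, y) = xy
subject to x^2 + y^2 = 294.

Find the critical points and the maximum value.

Lagrange conditions: y = 2*lambda*x and x = 2*lambda*y
If x = 0 then y = 0, violating the constraint, so x, y != 0.
Dividing: y/x = x/y => x^2 = y^2 => y = x or y = -x
Constraint: 2x^2 = 294 => x^2 = 147 => x = +/-sqrt(147)
Critical points: (sqrt(147), sqrt(147)), (-sqrt(147), -sqrt(147)), (sqrt(147), -sqrt(147)), (-sqrt(147), sqrt(147))
  y = x:  xy = x^2 = 147  at (sqrt(147), sqrt(147)) and (-sqrt(147), -sqrt(147))
  y = -x: xy = -x^2 = -147 at (sqrt(147), -sqrt(147)) and (-sqrt(147), sqrt(147))
Maximum xy = 147 at (sqrt(147), sqrt(147)) and (-sqrt(147), -sqrt(147))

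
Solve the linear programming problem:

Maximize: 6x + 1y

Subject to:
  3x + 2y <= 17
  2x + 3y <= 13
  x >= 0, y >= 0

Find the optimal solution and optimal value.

Feasible vertices: (0, 0), (0, 13/3), (5, 1), (17/3, 0)
Objective 6x + 1y at each:
  (0, 0): 0
  (0, 13/3): 13/3
  (5, 1): 31
  (17/3, 0): 34
Maximum is 34 at (17/3, 0).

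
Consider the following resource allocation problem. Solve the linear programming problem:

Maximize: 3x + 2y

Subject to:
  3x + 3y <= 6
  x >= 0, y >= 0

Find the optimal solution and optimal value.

The feasible region has vertices at [(0, 0), (2, 0), (0, 2)].
Checking objective 3x + 2y at each vertex:
  (0, 0): 3*0 + 2*0 = 0
  (2, 0): 3*2 + 2*0 = 6
  (0, 2): 3*0 + 2*2 = 4
Maximum is 6 at (2, 0).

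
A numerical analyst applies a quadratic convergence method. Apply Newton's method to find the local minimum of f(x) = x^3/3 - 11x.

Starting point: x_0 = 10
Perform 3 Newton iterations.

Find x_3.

f(x) = x^3/3 - 11x
f'(x) = x^2 - 11, f''(x) = 2x
Newton update: x_{n+1} = x_n - (x_n^2 - 11)/(2*x_n)
Step 1: x_0 = 10, f'=89, f''=20, x_1 = 111/20
Step 2: x_1 = 111/20, f'=7921/400, f''=111/10, x_2 = 16721/4440
Step 3: x_2 = 16721/4440, f'=62742241/19713600, f''=16721/2220, x_3 = 496441441/148482480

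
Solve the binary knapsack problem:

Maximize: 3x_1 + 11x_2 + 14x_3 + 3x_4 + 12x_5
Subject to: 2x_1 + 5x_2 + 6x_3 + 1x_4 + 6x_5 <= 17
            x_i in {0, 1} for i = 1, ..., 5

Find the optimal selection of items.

Items: item 1 (v=3, w=2), item 2 (v=11, w=5), item 3 (v=14, w=6), item 4 (v=3, w=1), item 5 (v=12, w=6)
Capacity: 17
Checking all 32 subsets (w = total weight, v = total value):
  {}: w = 0, v = 0
  {1}: w = 2, v = 3
  {2}: w = 5, v = 11
  {3}: w = 6, v = 14
  {4}: w = 1, v = 3
  {5}: w = 6, v = 12
  {1, 2}: w = 7, v = 14
  {1, 3}: w = 8, v = 17
  {1, 4}: w = 3, v = 6
  {1, 5}: w = 8, v = 15
  {2, 3}: w = 11, v = 25
  {2, 4}: w = 6, v = 14
  {2, 5}: w = 11, v = 23
  {3, 4}: w = 7, v = 17
  {3, 5}: w = 12, v = 26
  {4, 5}: w = 7, v = 15
  {1, 2, 3}: w = 13, v = 28
  {1, 2, 4}: w = 8, v = 17
  {1, 2, 5}: w = 13, v = 26
  {1, 3, 4}: w = 9, v = 20
  {1, 3, 5}: w = 14, v = 29
  {1, 4, 5}: w = 9, v = 18
  {2, 3, 4}: w = 12, v = 28
  {2, 3, 5}: w = 17, v = 37
  {2, 4, 5}: w = 12, v = 26
  {3, 4, 5}: w = 13, v = 29
  {1, 2, 3, 4}: w = 14, v = 31
  {1, 2, 3, 5}: w = 19 > 17, infeasible
  {1, 2, 4, 5}: w = 14, v = 29
  {1, 3, 4, 5}: w = 15, v = 32
  {2, 3, 4, 5}: w = 18 > 17, infeasible
  {1, 2, 3, 4, 5}: w = 20 > 17, infeasible
Best feasible subset: items [2, 3, 5]
Total weight: 17 <= 17, total value: 37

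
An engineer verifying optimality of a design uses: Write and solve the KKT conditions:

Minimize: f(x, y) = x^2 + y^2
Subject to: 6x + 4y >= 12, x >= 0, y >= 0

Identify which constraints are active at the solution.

KKT conditions for min x^2 + y^2 s.t. 6x + 4y >= 12, x >= 0, y >= 0:
Stationarity: 2x = mu*6 + mu_x, 2y = mu*4 + mu_y, with mu, mu_x, mu_y >= 0
Complementary slackness: mu*(6x + 4y - 12) = 0, mu_x*x = 0, mu_y*y = 0
(0, 0) is infeasible (6*0 + 4*0 < 12), so if mu = 0 stationarity would force x = mu_x/2 >= 0, y = mu_y/2 >= 0 with mu_x*x = mu_y*y = 0, i.e. x = y = 0: contradiction. Hence mu > 0 and 6x + 4y = 12 is active.
Try x > 0, y > 0 (so mu_x = mu_y = 0): x = 6*mu/2, y = 4*mu/2
Substitute: 6*(6*mu/2) + 4*(4*mu/2) = 12
  mu*52/2 = 12 => mu = 6/13
x* = 18/13 > 0, y* = 12/13 > 0, consistent with mu_x = mu_y = 0.
f is convex and the constraints are linear, so this KKT point is the global minimum.
f* = 36/13
Active constraints: 6x + 4y >= 12 (holds with equality, mu = 6/13 > 0); x >= 0 and y >= 0 are inactive (mu_x = mu_y = 0).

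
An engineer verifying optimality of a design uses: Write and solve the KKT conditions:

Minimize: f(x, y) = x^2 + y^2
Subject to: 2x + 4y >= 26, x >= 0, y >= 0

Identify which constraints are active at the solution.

KKT conditions for min x^2 + y^2 s.t. 2x + 4y >= 26, x >= 0, y >= 0:
Stationarity: 2x = mu*2 + mu_x, 2y = mu*4 + mu_y, with mu, mu_x, mu_y >= 0
Complementary slackness: mu*(2x + 4y - 26) = 0, mu_x*x = 0, mu_y*y = 0
(0, 0) is infeasible (2*0 + 4*0 < 26), so if mu = 0 stationarity would force x = mu_x/2 >= 0, y = mu_y/2 >= 0 with mu_x*x = mu_y*y = 0, i.e. x = y = 0: contradiction. Hence mu > 0 and 2x + 4y = 26 is active.
Try x > 0, y > 0 (so mu_x = mu_y = 0): x = 2*mu/2, y = 4*mu/2
Substitute: 2*(2*mu/2) + 4*(4*mu/2) = 26
  mu*20/2 = 26 => mu = 13/5
x* = 13/5 > 0, y* = 26/5 > 0, consistent with mu_x = mu_y = 0.
f is convex and the constraints are linear, so this KKT point is the global minimum.
f* = 169/5
Active constraints: 2x + 4y >= 26 (holds with equality, mu = 13/5 > 0); x >= 0 and y >= 0 are inactive (mu_x = mu_y = 0).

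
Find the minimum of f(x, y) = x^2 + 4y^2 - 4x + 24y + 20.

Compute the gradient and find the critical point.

f(x,y) = x^2 + 4y^2 - 4x + 24y + 20
df/dx = 2x + (-4) = 0  =>  x = 2
df/dy = 8y + (24) = 0  =>  y = -3
f(2, -3) = 1*(2)^2 + 4*(-3)^2 + -4*(2) + 24*(-3) + 20 = -20
Hessian is diagonal with entries 2, 8 > 0, so this is a minimum.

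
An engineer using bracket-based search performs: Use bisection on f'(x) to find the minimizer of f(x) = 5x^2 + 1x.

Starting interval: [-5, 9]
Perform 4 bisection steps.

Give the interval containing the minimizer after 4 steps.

Finding critical point of f(x) = 5x^2 + 1x using bisection on f'(x) = 10x + 1.
f'(x) = 0 when x = -1/10.
Starting interval: [-5, 9]
Step 1: mid = 2, f'(mid) = 21, new interval = [-5, 2]
Step 2: mid = -3/2, f'(mid) = -14, new interval = [-3/2, 2]
Step 3: mid = 1/4, f'(mid) = 7/2, new interval = [-3/2, 1/4]
Step 4: mid = -5/8, f'(mid) = -21/4, new interval = [-5/8, 1/4]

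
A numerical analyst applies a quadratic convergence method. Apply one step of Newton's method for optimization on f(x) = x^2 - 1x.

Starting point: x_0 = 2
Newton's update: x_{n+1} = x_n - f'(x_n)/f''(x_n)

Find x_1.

f(x) = x^2 - 1x
f'(x) = 2x + (-1), f''(x) = 2
Newton step: x_1 = x_0 - f'(x_0)/f''(x_0)
f'(2) = 3
x_1 = 2 - 3/2 = 1/2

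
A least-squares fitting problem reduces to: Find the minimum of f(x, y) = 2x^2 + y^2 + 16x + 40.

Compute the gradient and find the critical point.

f(x,y) = 2x^2 + y^2 + 16x + 40
df/dx = 4x + (16) = 0  =>  x = -4
df/dy = 2y + (0) = 0  =>  y = 0
f(-4, 0) = 2*(-4)^2 + 1*(0)^2 + 16*(-4) + 40 = 8
Hessian is diagonal with entries 4, 2 > 0, so this is a minimum.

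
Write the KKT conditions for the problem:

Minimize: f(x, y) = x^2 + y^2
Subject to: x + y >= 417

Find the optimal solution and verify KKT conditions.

KKT conditions for min x^2 + y^2 s.t. x + y >= 417:
Stationarity: 2x = mu, 2y = mu
So x = y = mu/2.
Complementary slackness: mu*(x + y - 417) = 0
Primal feasibility: x + y >= 417; dual feasibility: mu >= 0
If mu = 0 then x = y = 0, but 0 + 0 < 417 is infeasible, so the constraint is active.
Constraint active: x + y = 2*(mu/2) = 417 => mu = 417
x = y = 417/2, f = 173889/2
Verify: stationarity 2*(417/2) = 417 = mu; primal 417/2 + 417/2 = 417 >= 417; dual mu = 417 >= 0; complementary slackness 417*(417 - 417) = 0. All KKT conditions hold.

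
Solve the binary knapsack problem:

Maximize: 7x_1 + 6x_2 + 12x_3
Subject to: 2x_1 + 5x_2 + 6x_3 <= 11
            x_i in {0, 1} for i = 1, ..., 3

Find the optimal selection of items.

Items: item 1 (v=7, w=2), item 2 (v=6, w=5), item 3 (v=12, w=6)
Capacity: 11
Checking all 8 subsets (w = total weight, v = total value):
  {}: w = 0, v = 0
  {1}: w = 2, v = 7
  {2}: w = 5, v = 6
  {3}: w = 6, v = 12
  {1, 2}: w = 7, v = 13
  {1, 3}: w = 8, v = 19
  {2, 3}: w = 11, v = 18
  {1, 2, 3}: w = 13 > 11, infeasible
Best feasible subset: items [1, 3]
Total weight: 8 <= 11, total value: 19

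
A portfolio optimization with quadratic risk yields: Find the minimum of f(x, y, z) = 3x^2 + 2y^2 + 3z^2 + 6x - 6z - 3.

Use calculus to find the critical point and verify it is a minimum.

f(x,y,z) = 3x^2 + 2y^2 + 3z^2 + 6x - 6z - 3
df/dx = 6x + (6) = 0 => x = -1
df/dy = 4y + (0) = 0 => y = 0
df/dz = 6z + (-6) = 0 => z = 1
f(-1,0,1) = 3*(-1)^2 + 2*(0)^2 + 3*(1)^2 + 6*(-1) + -6*(1) + -3 = -9
Hessian is diagonal with entries 6, 4, 6 > 0, confirmed minimum.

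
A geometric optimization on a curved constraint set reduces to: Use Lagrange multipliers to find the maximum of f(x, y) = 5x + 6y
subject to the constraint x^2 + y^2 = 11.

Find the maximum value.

Set up Lagrange conditions: grad f = lambda * grad g
  5 = 2*lambda*x
  6 = 2*lambda*y
From these: x/y = 5/6, so x = 5t, y = 6t for some t.
Substitute into constraint: (5t)^2 + (6t)^2 = 11
  t^2 * 61 = 11
  t = sqrt(11/61)
Maximum = 5*x + 6*y = (5^2 + 6^2)*t = 61 * sqrt(11/61) = sqrt(671)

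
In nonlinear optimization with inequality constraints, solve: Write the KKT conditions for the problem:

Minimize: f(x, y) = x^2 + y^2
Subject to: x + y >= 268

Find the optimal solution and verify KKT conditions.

KKT conditions for min x^2 + y^2 s.t. x + y >= 268:
Stationarity: 2x = mu, 2y = mu
So x = y = mu/2.
Complementary slackness: mu*(x + y - 268) = 0
Primal feasibility: x + y >= 268; dual feasibility: mu >= 0
If mu = 0 then x = y = 0, but 0 + 0 < 268 is infeasible, so the constraint is active.
Constraint active: x + y = 2*(mu/2) = 268 => mu = 268
x = y = 134, f = 35912
Verify: stationarity 2*134 = 268 = mu; primal 134 + 134 = 268 >= 268; dual mu = 268 >= 0; complementary slackness 268*(268 - 268) = 0. All KKT conditions hold.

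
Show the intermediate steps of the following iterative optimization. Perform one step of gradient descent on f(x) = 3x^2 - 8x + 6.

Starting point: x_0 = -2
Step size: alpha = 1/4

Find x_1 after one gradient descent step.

f(x) = 3x^2 - 8x + 6
f'(x) = 6x - 8
f'(-2) = 6*-2 + (-8) = -20
x_1 = x_0 - alpha * f'(x_0) = -2 - 1/4 * -20 = 3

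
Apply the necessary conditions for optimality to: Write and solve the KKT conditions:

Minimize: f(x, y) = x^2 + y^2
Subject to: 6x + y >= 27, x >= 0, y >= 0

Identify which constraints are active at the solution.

KKT conditions for min x^2 + y^2 s.t. 6x + 1y >= 27, x >= 0, y >= 0:
Stationarity: 2x = mu*6 + mu_x, 2y = mu*1 + mu_y, with mu, mu_x, mu_y >= 0
Complementary slackness: mu*(6x + y - 27) = 0, mu_x*x = 0, mu_y*y = 0
(0, 0) is infeasible (6*0 + 1*0 < 27), so if mu = 0 stationarity would force x = mu_x/2 >= 0, y = mu_y/2 >= 0 with mu_x*x = mu_y*y = 0, i.e. x = y = 0: contradiction. Hence mu > 0 and 6x + y = 27 is active.
Try x > 0, y > 0 (so mu_x = mu_y = 0): x = 6*mu/2, y = 1*mu/2
Substitute: 6*(6*mu/2) + 1*(1*mu/2) = 27
  mu*37/2 = 27 => mu = 54/37
x* = 162/37 > 0, y* = 27/37 > 0, consistent with mu_x = mu_y = 0.
f is convex and the constraints are linear, so this KKT point is the global minimum.
f* = 729/37
Active constraints: 6x + y >= 27 (holds with equality, mu = 54/37 > 0); x >= 0 and y >= 0 are inactive (mu_x = mu_y = 0).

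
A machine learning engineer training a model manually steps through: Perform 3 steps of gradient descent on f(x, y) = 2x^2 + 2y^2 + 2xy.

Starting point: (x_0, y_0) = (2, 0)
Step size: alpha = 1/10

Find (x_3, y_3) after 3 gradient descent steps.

f(x,y) = 2x^2 + 2y^2 + 2xy
grad_x = 4x + 2y, grad_y = 4y + 2x
Step 1: grad = (8, 4), (6/5, -2/5)
Step 2: grad = (4, 4/5), (4/5, -12/25)
Step 3: grad = (56/25, -8/25), (72/125, -56/125)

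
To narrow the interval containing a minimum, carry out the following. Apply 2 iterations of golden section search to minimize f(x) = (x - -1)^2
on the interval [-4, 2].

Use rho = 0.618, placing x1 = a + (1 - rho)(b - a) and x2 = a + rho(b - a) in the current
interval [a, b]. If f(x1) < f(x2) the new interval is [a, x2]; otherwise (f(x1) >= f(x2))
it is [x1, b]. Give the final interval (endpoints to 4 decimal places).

Golden section search for min of f(x) = (x - -1)^2 on [-4, 2].
Each step: x1 = a + (1 - rho)(b - a), x2 = a + rho(b - a); if f(x1) < f(x2) keep [a, x2], otherwise keep [x1, b].
Step 1: [-4.0000, 2.0000], x1=-1.7080 (f=0.5013), x2=-0.2920 (f=0.5013); f(x1) = f(x2) (tie, not '<') => keep [-1.7080, 2.0000]
Step 2: [-1.7080, 2.0000], x1=-0.2915 (f=0.5019), x2=0.5835 (f=2.5076); f(x1) < f(x2) => keep [-1.7080, 0.5835]
Final interval: [-1.7080, 0.5835]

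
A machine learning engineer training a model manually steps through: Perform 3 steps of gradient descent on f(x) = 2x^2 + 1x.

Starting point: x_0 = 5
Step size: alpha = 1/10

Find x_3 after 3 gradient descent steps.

f(x) = 2x^2 + 1x, f'(x) = 4x + (1)
Step 1: f'(5) = 21, x_1 = 5 - 1/10 * 21 = 29/10
Step 2: f'(29/10) = 63/5, x_2 = 29/10 - 1/10 * 63/5 = 41/25
Step 3: f'(41/25) = 189/25, x_3 = 41/25 - 1/10 * 189/25 = 221/250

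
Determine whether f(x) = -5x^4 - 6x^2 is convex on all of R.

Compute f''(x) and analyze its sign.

f(x) = -5x^4 - 6x^2
f'(x) = -20x^3 + -12x
f''(x) = -60x^2 + -12
f''(x) = -60x^2 + -12 <= -12 < 0 for all x
Therefore, f is concave on R.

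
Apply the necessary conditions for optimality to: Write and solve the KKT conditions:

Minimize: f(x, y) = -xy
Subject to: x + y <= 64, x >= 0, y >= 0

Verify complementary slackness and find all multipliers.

Problem: min -xy s.t. x + y <= 64 (multiplier lambda), x >= 0 (mu_x), y >= 0 (mu_y)
KKT stationarity: -y + lambda - mu_x = 0, -x + lambda - mu_y = 0, with lambda, mu_x, mu_y >= 0
Complementary slackness: lambda*(x + y - 64) = 0, mu_x*x = 0, mu_y*y = 0
If lambda = 0: y = -mu_x <= 0 and x = -mu_y <= 0 force x = y = 0 with f = 0; but x = y = 32 is feasible with f = -1024 < 0, so this is not the minimum. Hence lambda > 0 and x + y = 64.
Try x > 0, y > 0 (so mu_x = mu_y = 0): y = lambda, x = lambda => x = y = lambda
x + y = 64 => 2*lambda = 64 => lambda = 32
x* = y* = 32 > 0, consistent with mu_x = mu_y = 0.
(Any feasible point with x = 0 or y = 0 has f = 0 > -1024, so the minimum is not on those boundaries.)
min(-xy) = -1024 (i.e. max xy = 1024)
Multipliers: lambda = 32, mu_x = 0, mu_y = 0
Complementary slackness: lambda*(x + y - 64) = 32*(32 + 32 - 64) = 0, mu_x*x = 0*32 = 0, mu_y*y = 0*32 = 0. Satisfied.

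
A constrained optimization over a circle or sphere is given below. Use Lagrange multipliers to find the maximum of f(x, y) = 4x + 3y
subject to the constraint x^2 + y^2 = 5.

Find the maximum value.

Set up Lagrange conditions: grad f = lambda * grad g
  4 = 2*lambda*x
  3 = 2*lambda*y
From these: x/y = 4/3, so x = 4t, y = 3t for some t.
Substitute into constraint: (4t)^2 + (3t)^2 = 5
  t^2 * 25 = 5
  t = sqrt(5/25)
Maximum = 4*x + 3*y = (4^2 + 3^2)*t = 25 * sqrt(5/25) = sqrt(125)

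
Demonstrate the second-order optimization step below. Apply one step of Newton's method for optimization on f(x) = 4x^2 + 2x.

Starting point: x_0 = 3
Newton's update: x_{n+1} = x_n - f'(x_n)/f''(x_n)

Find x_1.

f(x) = 4x^2 + 2x
f'(x) = 8x + (2), f''(x) = 8
Newton step: x_1 = x_0 - f'(x_0)/f''(x_0)
f'(3) = 26
x_1 = 3 - 26/8 = -1/4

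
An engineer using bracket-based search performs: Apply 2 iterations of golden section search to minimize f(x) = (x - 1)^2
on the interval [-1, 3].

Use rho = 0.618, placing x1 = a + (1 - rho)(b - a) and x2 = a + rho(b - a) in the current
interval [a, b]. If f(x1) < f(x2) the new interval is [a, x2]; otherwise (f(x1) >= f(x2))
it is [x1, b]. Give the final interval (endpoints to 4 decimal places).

Golden section search for min of f(x) = (x - 1)^2 on [-1, 3].
Each step: x1 = a + (1 - rho)(b - a), x2 = a + rho(b - a); if f(x1) < f(x2) keep [a, x2], otherwise keep [x1, b].
Step 1: [-1.0000, 3.0000], x1=0.5280 (f=0.2228), x2=1.4720 (f=0.2228); f(x1) = f(x2) (tie, not '<') => keep [0.5280, 3.0000]
Step 2: [0.5280, 3.0000], x1=1.4723 (f=0.2231), x2=2.0557 (f=1.1145); f(x1) < f(x2) => keep [0.5280, 2.0557]
Final interval: [0.5280, 2.0557]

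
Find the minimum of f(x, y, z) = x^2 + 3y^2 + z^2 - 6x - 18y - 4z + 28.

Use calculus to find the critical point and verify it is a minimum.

f(x,y,z) = x^2 + 3y^2 + z^2 - 6x - 18y - 4z + 28
df/dx = 2x + (-6) = 0 => x = 3
df/dy = 6y + (-18) = 0 => y = 3
df/dz = 2z + (-4) = 0 => z = 2
f(3,3,2) = 1*(3)^2 + 3*(3)^2 + 1*(2)^2 + -6*(3) + -18*(3) + -4*(2) + 28 = -12
Hessian is diagonal with entries 2, 6, 2 > 0, confirmed minimum.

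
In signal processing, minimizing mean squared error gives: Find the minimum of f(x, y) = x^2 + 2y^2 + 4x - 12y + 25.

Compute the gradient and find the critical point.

f(x,y) = x^2 + 2y^2 + 4x - 12y + 25
df/dx = 2x + (4) = 0  =>  x = -2
df/dy = 4y + (-12) = 0  =>  y = 3
f(-2, 3) = 1*(-2)^2 + 2*(3)^2 + 4*(-2) + -12*(3) + 25 = 3
Hessian is diagonal with entries 2, 4 > 0, so this is a minimum.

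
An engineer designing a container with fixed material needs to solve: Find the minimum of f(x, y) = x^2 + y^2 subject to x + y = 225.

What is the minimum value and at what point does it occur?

Substitute y = 225 - x into f(x,y) = x^2 + y^2:
g(x) = x^2 + (225 - x)^2 = 2x^2 - 450x + 50625
g'(x) = 4x - 450 = 0  =>  x = 225/2
y = 225 - 225/2 = 225/2
Minimum value = (225/2)^2 + (225/2)^2 = 50625/2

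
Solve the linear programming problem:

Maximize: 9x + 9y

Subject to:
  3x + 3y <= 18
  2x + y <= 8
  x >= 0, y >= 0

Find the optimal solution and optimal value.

Feasible vertices: (0, 0), (0, 6), (2, 4), (4, 0)
Objective 9x + 9y at each:
  (0, 0): 0
  (0, 6): 54
  (2, 4): 54
  (4, 0): 36
Maximum is 54 at (0, 6).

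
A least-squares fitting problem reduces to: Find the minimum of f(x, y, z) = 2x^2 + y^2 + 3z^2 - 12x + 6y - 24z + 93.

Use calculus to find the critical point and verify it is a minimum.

f(x,y,z) = 2x^2 + y^2 + 3z^2 - 12x + 6y - 24z + 93
df/dx = 4x + (-12) = 0 => x = 3
df/dy = 2y + (6) = 0 => y = -3
df/dz = 6z + (-24) = 0 => z = 4
f(3,-3,4) = 2*(3)^2 + 1*(-3)^2 + 3*(4)^2 + -12*(3) + 6*(-3) + -24*(4) + 93 = 18
Hessian is diagonal with entries 4, 2, 6 > 0, confirmed minimum.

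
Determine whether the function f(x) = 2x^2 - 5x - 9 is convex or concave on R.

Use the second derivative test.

f(x) = 2x^2 - 5x - 9
f'(x) = 4x - 5
f''(x) = 4
Since f''(x) = 4 > 0 for all x, f is convex on R.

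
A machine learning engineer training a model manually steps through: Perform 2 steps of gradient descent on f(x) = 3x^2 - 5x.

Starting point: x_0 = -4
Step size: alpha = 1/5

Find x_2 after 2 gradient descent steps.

f(x) = 3x^2 - 5x, f'(x) = 6x + (-5)
Step 1: f'(-4) = -29, x_1 = -4 - 1/5 * -29 = 9/5
Step 2: f'(9/5) = 29/5, x_2 = 9/5 - 1/5 * 29/5 = 16/25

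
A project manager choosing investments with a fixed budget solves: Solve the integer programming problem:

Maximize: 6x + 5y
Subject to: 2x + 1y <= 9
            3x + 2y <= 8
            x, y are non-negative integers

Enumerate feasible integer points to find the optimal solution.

Constraint 1: 2x + 1y <= 9
Constraint 2: 3x + 2y <= 8
Feasible x range (need y >= 0): 0 <= x <= min(9/2, 8/3) => x in {0, ..., 2}.
Enumerate feasible integer points row by row (the coefficient of y is 5 > 0, so for each x the largest feasible y gives the best value):
  x = 0: y <= min((9 - 2*0)/1, (8 - 3*0)/2) => y in {0, ..., 4}; best 6*0 + 5*4 = 20
  x = 1: y <= min((9 - 2*1)/1, (8 - 3*1)/2) => y in {0, ..., 2}; best 6*1 + 5*2 = 16
  x = 2: y <= min((9 - 2*2)/1, (8 - 3*2)/2) => y in {0, ..., 1}; best 6*2 + 5*1 = 17
The maximum 6x + 5y = 20 is achieved at x = 0, y = 4.
Check: 2*0 + 1*4 = 4 <= 9 and 3*0 + 2*4 = 8 <= 8.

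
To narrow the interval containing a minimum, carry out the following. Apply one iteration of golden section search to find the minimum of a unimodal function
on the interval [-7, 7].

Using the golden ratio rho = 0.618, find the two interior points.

Golden section search on [-7, 7].
Golden ratio rho = 0.618 (approx).
Interior points:
  x_1 = -7 + (1-0.618)*14 = -1.6520
  x_2 = -7 + 0.618*14 = 1.6520
Compare f(x_1) and f(x_2) to determine which subinterval to keep.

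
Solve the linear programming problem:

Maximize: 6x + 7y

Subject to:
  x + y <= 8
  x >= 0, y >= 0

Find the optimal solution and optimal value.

The feasible region has vertices at [(0, 0), (8, 0), (0, 8)].
Checking objective 6x + 7y at each vertex:
  (0, 0): 6*0 + 7*0 = 0
  (8, 0): 6*8 + 7*0 = 48
  (0, 8): 6*0 + 7*8 = 56
Maximum is 56 at (0, 8).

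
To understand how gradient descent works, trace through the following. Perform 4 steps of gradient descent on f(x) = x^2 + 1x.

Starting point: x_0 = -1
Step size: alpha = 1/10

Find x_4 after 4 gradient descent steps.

f(x) = x^2 + 1x, f'(x) = 2x + (1)
Step 1: f'(-1) = -1, x_1 = -1 - 1/10 * -1 = -9/10
Step 2: f'(-9/10) = -4/5, x_2 = -9/10 - 1/10 * -4/5 = -41/50
Step 3: f'(-41/50) = -16/25, x_3 = -41/50 - 1/10 * -16/25 = -189/250
Step 4: f'(-189/250) = -64/125, x_4 = -189/250 - 1/10 * -64/125 = -881/1250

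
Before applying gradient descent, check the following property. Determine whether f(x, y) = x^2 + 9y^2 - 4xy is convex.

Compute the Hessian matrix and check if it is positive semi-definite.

f(x,y) = x^2 + 9y^2 - 4xy
Hessian H = [[2, -4], [-4, 18]]
trace(H) = 20, det(H) = 20
Eigenvalues: (20 +/- sqrt(320)) / 2 = 18.94, 1.056
Since both eigenvalues > 0, f is convex.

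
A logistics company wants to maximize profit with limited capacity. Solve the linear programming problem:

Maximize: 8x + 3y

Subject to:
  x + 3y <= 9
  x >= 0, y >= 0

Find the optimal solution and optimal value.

The feasible region has vertices at [(0, 0), (9, 0), (0, 3)].
Checking objective 8x + 3y at each vertex:
  (0, 0): 8*0 + 3*0 = 0
  (9, 0): 8*9 + 3*0 = 72
  (0, 3): 8*0 + 3*3 = 9
Maximum is 72 at (9, 0).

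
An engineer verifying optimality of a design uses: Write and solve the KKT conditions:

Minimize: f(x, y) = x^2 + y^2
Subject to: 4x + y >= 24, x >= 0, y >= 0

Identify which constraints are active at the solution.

KKT conditions for min x^2 + y^2 s.t. 4x + 1y >= 24, x >= 0, y >= 0:
Stationarity: 2x = mu*4 + mu_x, 2y = mu*1 + mu_y, with mu, mu_x, mu_y >= 0
Complementary slackness: mu*(4x + y - 24) = 0, mu_x*x = 0, mu_y*y = 0
(0, 0) is infeasible (4*0 + 1*0 < 24), so if mu = 0 stationarity would force x = mu_x/2 >= 0, y = mu_y/2 >= 0 with mu_x*x = mu_y*y = 0, i.e. x = y = 0: contradiction. Hence mu > 0 and 4x + y = 24 is active.
Try x > 0, y > 0 (so mu_x = mu_y = 0): x = 4*mu/2, y = 1*mu/2
Substitute: 4*(4*mu/2) + 1*(1*mu/2) = 24
  mu*17/2 = 24 => mu = 48/17
x* = 96/17 > 0, y* = 24/17 > 0, consistent with mu_x = mu_y = 0.
f is convex and the constraints are linear, so this KKT point is the global minimum.
f* = 576/17
Active constraints: 4x + y >= 24 (holds with equality, mu = 48/17 > 0); x >= 0 and y >= 0 are inactive (mu_x = mu_y = 0).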